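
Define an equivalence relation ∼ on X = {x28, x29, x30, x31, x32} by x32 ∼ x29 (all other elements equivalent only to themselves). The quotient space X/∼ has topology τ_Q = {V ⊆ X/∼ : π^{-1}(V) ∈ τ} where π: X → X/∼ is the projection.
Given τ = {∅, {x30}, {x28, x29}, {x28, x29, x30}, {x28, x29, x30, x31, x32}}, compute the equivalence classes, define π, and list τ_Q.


X/∼ = {[x28], [x29=x32], [x30], [x31]}; |τ_Q| = 3.

Equivalence classes: [x28], [x29=x32], [x30], [x31].
Quotient map π: X → X/∼ sends x28 ↦ [x28], x29 ↦ [x29=x32], x30 ↦ [x30], x31 ↦ [x31], x32 ↦ [x29=x32].
For each subset V ⊆ X/∼, compute π^{-1}(V) ⊆ X and check whether π^{-1}(V) ∈ τ. V is open in τ_Q iff π^{-1}(V) ∈ τ.
  V = {}: π^{-1}(V) = ∅ ∈ τ ✓.
  V = {[x28]}: π^{-1}(V) = {x28} ∉ τ ✗.
  V = {[x29=x32]}: π^{-1}(V) = {x29, x32} ∉ τ ✗.
  V = {[x28], [x29=x32]}: π^{-1}(V) = {x28, x29, x32} ∉ τ ✗.
  V = {[x30]}: π^{-1}(V) = {x30} ∈ τ ✓.
  V = {[x28], [x30]}: π^{-1}(V) = {x28, x30} ∉ τ ✗.
  V = {[x29=x32], [x30]}: π^{-1}(V) = {x29, x30, x32} ∉ τ ✗.
  V = {[x28], [x29=x32], [x30]}: π^{-1}(V) = {x28, x29, x30, x32} ∉ τ ✗.
  V = {[x31]}: π^{-1}(V) = {x31} ∉ τ ✗.
  V = {[x28], [x31]}: π^{-1}(V) = {x28, x31} ∉ τ ✗.
  V = {[x29=x32], [x31]}: π^{-1}(V) = {x29, x31, x32} ∉ τ ✗.
  V = {[x28], [x29=x32], [x31]}: π^{-1}(V) = {x28, x29, x31, x32} ∉ τ ✗.
  V = {[x30], [x31]}: π^{-1}(V) = {x30, x31} ∉ τ ✗.
  V = {[x28], [x30], [x31]}: π^{-1}(V) = {x28, x30, x31} ∉ τ ✗.
  V = {[x29=x32], [x30], [x31]}: π^{-1}(V) = {x29, x30, x31, x32} ∉ τ ✗.
  V = {[x28], [x29=x32], [x30], [x31]}: π^{-1}(V) = {x28, x29, x30, x31, x32} ∈ τ ✓.
Open sets in the quotient: τ_Q = {{}, {[x30]}, {[x28], [x29=x32], [x30], [x31]}} (3 elements).


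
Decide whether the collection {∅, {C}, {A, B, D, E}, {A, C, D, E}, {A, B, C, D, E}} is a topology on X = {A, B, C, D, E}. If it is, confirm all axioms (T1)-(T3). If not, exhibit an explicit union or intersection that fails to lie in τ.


τ is NOT a topology on X.

Axiom (T1): ∅ ∈ τ? Yes; X ∈ τ? Yes.
Axiom (T2/T3): check pairwise unions and intersections of members of τ.
Counterexample for (T3): {A, B, D, E} ∩ {A, C, D, E} = {A, D, E} ∉ τ. Therefore τ is NOT a topology.


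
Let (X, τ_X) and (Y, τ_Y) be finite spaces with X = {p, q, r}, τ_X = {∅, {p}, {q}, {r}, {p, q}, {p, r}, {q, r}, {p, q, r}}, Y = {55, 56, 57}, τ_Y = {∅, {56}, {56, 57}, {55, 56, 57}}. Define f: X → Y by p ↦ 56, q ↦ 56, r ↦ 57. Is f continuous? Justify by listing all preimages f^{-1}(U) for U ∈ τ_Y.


f IS continuous.

Compute f^{-1}(U) for each U ∈ τ_Y:
  U = ∅: f^{-1}(U) = ∅ ∈ τ_X ✓.
  U = {56}: f^{-1}(U) = {p, q} ∈ τ_X ✓.
  U = {56, 57}: f^{-1}(U) = {p, q, r} ∈ τ_X ✓.
  U = {55, 56, 57}: f^{-1}(U) = {p, q, r} ∈ τ_X ✓.
Every preimage lies in τ_X, so f IS continuous.


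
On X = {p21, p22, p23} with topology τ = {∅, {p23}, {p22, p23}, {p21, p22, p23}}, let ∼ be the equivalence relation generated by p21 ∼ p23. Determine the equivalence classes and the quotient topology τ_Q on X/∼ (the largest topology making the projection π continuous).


X/∼ = {[p21=p23], [p22]}; |τ_Q| = 2.

Equivalence classes: [p21=p23], [p22].
Quotient map π: X → X/∼ sends p21 ↦ [p21=p23], p22 ↦ [p22], p23 ↦ [p21=p23].
For each subset V ⊆ X/∼, compute π^{-1}(V) ⊆ X and check whether π^{-1}(V) ∈ τ. V is open in τ_Q iff π^{-1}(V) ∈ τ.
  V = {}: π^{-1}(V) = ∅ ∈ τ ✓.
  V = {[p21=p23]}: π^{-1}(V) = {p21, p23} ∉ τ ✗.
  V = {[p22]}: π^{-1}(V) = {p22} ∉ τ ✗.
  V = {[p21=p23], [p22]}: π^{-1}(V) = {p21, p22, p23} ∈ τ ✓.
Open sets in the quotient: τ_Q = {{}, {[p21=p23], [p22]}} (2 elements).


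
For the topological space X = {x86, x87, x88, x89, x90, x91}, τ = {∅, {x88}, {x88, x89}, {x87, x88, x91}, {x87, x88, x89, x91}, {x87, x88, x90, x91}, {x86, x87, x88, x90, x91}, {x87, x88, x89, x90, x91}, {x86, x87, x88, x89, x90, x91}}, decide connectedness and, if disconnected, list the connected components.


(X, τ) is connected.

Find clopen sets (U ∈ τ with X ∖ U ∈ τ):
  U = ∅, X ∖ U = {x86, x87, x88, x89, x90, x91} — both open, so U is clopen.
  U = {x86, x87, x88, x89, x90, x91}, X ∖ U = ∅ — both open, so U is clopen.
Only trivial clopens (∅ and X) exist, so (X, τ) is connected.
Compute connected components by grouping points that agree on all clopens:
  component: {x86, x87, x88, x89, x90, x91}


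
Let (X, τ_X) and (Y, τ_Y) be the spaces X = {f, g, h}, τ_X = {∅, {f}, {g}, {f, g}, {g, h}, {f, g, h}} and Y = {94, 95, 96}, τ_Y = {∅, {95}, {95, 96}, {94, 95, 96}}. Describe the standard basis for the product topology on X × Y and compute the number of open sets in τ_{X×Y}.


Basis B = {∅ × ∅, {f} × {95}, {g} × {95}, {f} × {95, 96}, {f, g} × {95}, {g} × {95, 96}, {g, h} × {95}, {f} × {94, 95, 96}, {f, g, h} × {95}, {g} × {94, 95, 96}, {f, g} × {95, 96}, {g, h} × {95, 96}, {f, g} × {94, 95, 96}, {f, g, h} × {95, 96}, {g, h} × {94, 95, 96}, {f, g, h} × {94, 95, 96}}; |τ_{X×Y}| = 40.

Enumerate products U × V with U ∈ τ_X, V ∈ τ_Y (deduplicated):
  ∅ × ∅ = {} (∅)
  {f} × {95} = {(f,95)}
  {g} × {95} = {(g,95)}
  {f} × {95, 96} = {(f,95), (f,96)}
  {f, g} × {95} = {(f,95), (g,95)}
  {g} × {95, 96} = {(g,95), (g,96)}
  {g, h} × {95} = {(g,95), (h,95)}
  {f} × {94, 95, 96} = {(f,94), (f,95), (f,96)}
  {f, g, h} × {95} = {(f,95), (g,95), (h,95)}
  {g} × {94, 95, 96} = {(g,94), (g,95), (g,96)}
  {f, g} × {95, 96} = {(f,95), (f,96), (g,95), (g,96)}
  {g, h} × {95, 96} = {(g,95), (g,96), (h,95), (h,96)}
  {f, g} × {94, 95, 96} = {(f,94), (f,95), (f,96), (g,94), (g,95), (g,96)}
  {f, g, h} × {95, 96} = {(f,95), (f,96), (g,95), (g,96), (h,95), (h,96)}
  {g, h} × {94, 95, 96} = {(g,94), (g,95), (g,96), (h,94), (h,95), (h,96)}
  {f, g, h} × {94, 95, 96} = {(f,94), (f,95), (f,96), (g,94), (g,95), (g,96), (h,94), (h,95), (h,96)}
These 16 distinct sets form the basis B.
Close under arbitrary unions to get τ_{X×Y}; counting gives |τ_{X×Y}| = 40.


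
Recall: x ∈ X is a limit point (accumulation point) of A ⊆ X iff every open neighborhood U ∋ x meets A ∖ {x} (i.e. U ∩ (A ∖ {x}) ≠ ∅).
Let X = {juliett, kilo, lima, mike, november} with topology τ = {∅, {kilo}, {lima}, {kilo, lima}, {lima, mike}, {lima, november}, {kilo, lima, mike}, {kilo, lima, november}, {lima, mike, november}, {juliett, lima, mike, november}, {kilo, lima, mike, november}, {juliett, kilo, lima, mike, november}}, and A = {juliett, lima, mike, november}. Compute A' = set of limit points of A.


A' = {juliett, mike, november}

For each x ∈ X, list the open sets U ∈ τ with x ∈ U, then check whether U ∩ (A ∖ {x}) ≠ ∅ for every such U.
  x = juliett: opens ∋ x are {juliett, lima, mike, november}, {juliett, kilo, lima, mike, november}; each meets A ∖ {juliett}, so x IS a limit point.
  x = kilo: open {kilo} ∋ x has {kilo} ∩ (A ∖ {kilo}) = ∅, so x is NOT a limit point.
  x = lima: open {lima} ∋ x has {lima} ∩ (A ∖ {lima}) = ∅, so x is NOT a limit point.
  x = mike: opens ∋ x are {lima, mike}, {kilo, lima, mike}, {lima, mike, november}, {juliett, lima, mike, november}, {kilo, lima, mike, november}, {juliett, kilo, lima, mike, november}; each meets A ∖ {mike}, so x IS a limit point.
  x = november: opens ∋ x are {lima, november}, {kilo, lima, november}, {lima, mike, november}, {juliett, lima, mike, november}, {kilo, lima, mike, november}, {juliett, kilo, lima, mike, november}; each meets A ∖ {november}, so x IS a limit point.
Collecting: A' = {juliett, mike, november}.


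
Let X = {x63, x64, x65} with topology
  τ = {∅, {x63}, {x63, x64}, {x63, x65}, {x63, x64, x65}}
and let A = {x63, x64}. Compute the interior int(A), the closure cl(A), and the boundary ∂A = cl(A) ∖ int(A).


int(A) = {x63, x64}, cl(A) = {x63, x64, x65}, ∂A = {x65}.

Closed sets in (X, τ) are complements of opens:
  closed(X, τ) = {∅, {x64}, {x65}, {x64, x65}, {x63, x64, x65}}.
int(A) = ⋃ {U ∈ τ : U ⊆ A}. Opens contained in A: ∅, {x63}, {x63, x64}.
Taking the union of these: int(A) = {x63, x64}.
cl(A) = ⋂ {C closed : A ⊆ C}. Closed sets containing A: {x63, x64, x65}.
Intersecting these: cl(A) = {x63, x64, x65}.
∂A = cl(A) ∖ int(A) = {x63, x64, x65} ∖ {x63, x64} = {x65}.


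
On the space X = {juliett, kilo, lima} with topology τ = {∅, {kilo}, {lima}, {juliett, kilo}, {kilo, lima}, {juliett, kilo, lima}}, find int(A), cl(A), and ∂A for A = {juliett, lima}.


int(A) = {lima}, cl(A) = {juliett, lima}, ∂A = {juliett}.

Closed sets in (X, τ) are complements of opens:
  closed(X, τ) = {∅, {juliett}, {lima}, {juliett, kilo}, {juliett, lima}, {juliett, kilo, lima}}.
int(A) = ⋃ {U ∈ τ : U ⊆ A}. Opens contained in A: ∅, {lima}.
Taking the union of these: int(A) = {lima}.
cl(A) = ⋂ {C closed : A ⊆ C}. Closed sets containing A: {juliett, lima}, {juliett, kilo, lima}.
Intersecting these: cl(A) = {juliett, lima}.
∂A = cl(A) ∖ int(A) = {juliett, lima} ∖ {lima} = {juliett}.


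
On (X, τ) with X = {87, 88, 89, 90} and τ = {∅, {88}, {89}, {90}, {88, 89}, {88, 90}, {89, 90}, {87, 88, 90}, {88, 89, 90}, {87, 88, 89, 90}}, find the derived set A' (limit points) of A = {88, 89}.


A' = {87}

For each x ∈ X, list the open sets U ∈ τ with x ∈ U, then check whether U ∩ (A ∖ {x}) ≠ ∅ for every such U.
  x = 87: opens ∋ x are {87, 88, 90}, {87, 88, 89, 90}; each meets A ∖ {87}, so x IS a limit point.
  x = 88: open {88} ∋ x has {88} ∩ (A ∖ {88}) = ∅, so x is NOT a limit point.
  x = 89: open {89} ∋ x has {89} ∩ (A ∖ {89}) = ∅, so x is NOT a limit point.
  x = 90: open {90} ∋ x has {90} ∩ (A ∖ {90}) = ∅, so x is NOT a limit point.
Collecting: A' = {87}.


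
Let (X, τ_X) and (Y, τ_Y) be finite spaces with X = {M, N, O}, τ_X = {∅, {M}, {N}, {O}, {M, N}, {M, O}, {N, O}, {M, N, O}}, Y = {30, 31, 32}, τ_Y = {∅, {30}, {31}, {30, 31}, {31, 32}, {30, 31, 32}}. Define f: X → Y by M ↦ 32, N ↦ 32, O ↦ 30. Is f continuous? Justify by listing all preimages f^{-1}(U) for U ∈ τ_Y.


f IS continuous.

Compute f^{-1}(U) for each U ∈ τ_Y:
  U = ∅: f^{-1}(U) = ∅ ∈ τ_X ✓.
  U = {30}: f^{-1}(U) = {O} ∈ τ_X ✓.
  U = {31}: f^{-1}(U) = ∅ ∈ τ_X ✓.
  U = {30, 31}: f^{-1}(U) = {O} ∈ τ_X ✓.
  U = {31, 32}: f^{-1}(U) = {M, N} ∈ τ_X ✓.
  U = {30, 31, 32}: f^{-1}(U) = {M, N, O} ∈ τ_X ✓.
Every preimage lies in τ_X, so f IS continuous.


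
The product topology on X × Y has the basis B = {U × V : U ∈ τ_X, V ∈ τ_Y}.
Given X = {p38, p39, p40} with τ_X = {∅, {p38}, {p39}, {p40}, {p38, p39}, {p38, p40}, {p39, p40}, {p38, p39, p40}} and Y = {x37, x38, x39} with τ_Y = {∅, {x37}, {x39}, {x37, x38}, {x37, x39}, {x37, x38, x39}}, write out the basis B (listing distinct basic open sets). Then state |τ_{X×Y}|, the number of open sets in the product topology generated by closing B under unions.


Basis B = {∅ × ∅, {p38} × {x37}, {p38} × {x39}, {p39} × {x37}, {p39} × {x39}, {p40} × {x37}, {p40} × {x39}, {p38} × {x37, x38}, {p38} × {x37, x39}, {p38, p39} × {x37}, {p38, p40} × {x37}, {p38, p39} × {x39}, {p38, p40} × {x39}, {p39} × {x37, x38}, {p39} × {x37, x39}, {p39, p40} × {x37}, {p39, p40} × {x39}, {p40} × {x37, x38}, {p40} × {x37, x39}, {p38} × {x37, x38, x39}, {p38, p39, p40} × {x37}, {p38, p39, p40} × {x39}, {p39} × {x37, x38, x39}, {p40} × {x37, x38, x39}, {p38, p39} × {x37, x38}, {p38, p40} × {x37, x38}, {p38, p39} × {x37, x39}, {p38, p40} × {x37, x39}, {p39, p40} × {x37, x38}, {p39, p40} × {x37, x39}, {p38, p39} × {x37, x38, x39}, {p38, p40} × {x37, x38, x39}, {p38, p39, p40} × {x37, x38}, {p38, p39, p40} × {x37, x39}, {p39, p40} × {x37, x38, x39}, {p38, p39, p40} × {x37, x38, x39}}; |τ_{X×Y}| = 216.

Enumerate products U × V with U ∈ τ_X, V ∈ τ_Y (deduplicated):
  ∅ × ∅ = {} (∅)
  {p38} × {x37} = {(p38,x37)}
  {p38} × {x39} = {(p38,x39)}
  {p39} × {x37} = {(p39,x37)}
  {p39} × {x39} = {(p39,x39)}
  {p40} × {x37} = {(p40,x37)}
  {p40} × {x39} = {(p40,x39)}
  {p38} × {x37, x38} = {(p38,x37), (p38,x38)}
  {p38} × {x37, x39} = {(p38,x37), (p38,x39)}
  {p38, p39} × {x37} = {(p38,x37), (p39,x37)}
  {p38, p40} × {x37} = {(p38,x37), (p40,x37)}
  {p38, p39} × {x39} = {(p38,x39), (p39,x39)}
  {p38, p40} × {x39} = {(p38,x39), (p40,x39)}
  {p39} × {x37, x38} = {(p39,x37), (p39,x38)}
  {p39} × {x37, x39} = {(p39,x37), (p39,x39)}
  {p39, p40} × {x37} = {(p39,x37), (p40,x37)}
  {p39, p40} × {x39} = {(p39,x39), (p40,x39)}
  {p40} × {x37, x38} = {(p40,x37), (p40,x38)}
  {p40} × {x37, x39} = {(p40,x37), (p40,x39)}
  {p38} × {x37, x38, x39} = {(p38,x37), (p38,x38), (p38,x39)}
  {p38, p39, p40} × {x37} = {(p38,x37), (p39,x37), (p40,x37)}
  {p38, p39, p40} × {x39} = {(p38,x39), (p39,x39), (p40,x39)}
  {p39} × {x37, x38, x39} = {(p39,x37), (p39,x38), (p39,x39)}
  {p40} × {x37, x38, x39} = {(p40,x37), (p40,x38), (p40,x39)}
  {p38, p39} × {x37, x38} = {(p38,x37), (p38,x38), (p39,x37), (p39,x38)}
  {p38, p40} × {x37, x38} = {(p38,x37), (p38,x38), (p40,x37), (p40,x38)}
  {p38, p39} × {x37, x39} = {(p38,x37), (p38,x39), (p39,x37), (p39,x39)}
  {p38, p40} × {x37, x39} = {(p38,x37), (p38,x39), (p40,x37), (p40,x39)}
  {p39, p40} × {x37, x38} = {(p39,x37), (p39,x38), (p40,x37), (p40,x38)}
  {p39, p40} × {x37, x39} = {(p39,x37), (p39,x39), (p40,x37), (p40,x39)}
  {p38, p39} × {x37, x38, x39} = {(p38,x37), (p38,x38), (p38,x39), (p39,x37), (p39,x38), (p39,x39)}
  {p38, p40} × {x37, x38, x39} = {(p38,x37), (p38,x38), (p38,x39), (p40,x37), (p40,x38), (p40,x39)}
  {p38, p39, p40} × {x37, x38} = {(p38,x37), (p38,x38), (p39,x37), (p39,x38), (p40,x37), (p40,x38)}
  {p38, p39, p40} × {x37, x39} = {(p38,x37), (p38,x39), (p39,x37), (p39,x39), (p40,x37), (p40,x39)}
  {p39, p40} × {x37, x38, x39} = {(p39,x37), (p39,x38), (p39,x39), (p40,x37), (p40,x38), (p40,x39)}
  {p38, p39, p40} × {x37, x38, x39} = {(p38,x37), (p38,x38), (p38,x39), (p39,x37), (p39,x38), (p39,x39), (p40,x37), (p40,x38), (p40,x39)}
These 36 distinct sets form the basis B.
Close under arbitrary unions to get τ_{X×Y}; counting gives |τ_{X×Y}| = 216.


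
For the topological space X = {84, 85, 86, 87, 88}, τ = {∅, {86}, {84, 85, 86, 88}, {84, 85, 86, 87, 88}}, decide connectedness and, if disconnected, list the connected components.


(X, τ) is connected.

Find clopen sets (U ∈ τ with X ∖ U ∈ τ):
  U = ∅, X ∖ U = {84, 85, 86, 87, 88} — both open, so U is clopen.
  U = {84, 85, 86, 87, 88}, X ∖ U = ∅ — both open, so U is clopen.
Only trivial clopens (∅ and X) exist, so (X, τ) is connected.
Compute connected components by grouping points that agree on all clopens:
  component: {84, 85, 86, 87, 88}


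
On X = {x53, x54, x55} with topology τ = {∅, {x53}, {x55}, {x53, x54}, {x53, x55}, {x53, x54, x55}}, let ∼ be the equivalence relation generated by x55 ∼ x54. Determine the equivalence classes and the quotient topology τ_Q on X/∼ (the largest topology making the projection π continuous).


X/∼ = {[x53], [x54=x55]}; |τ_Q| = 3.

Equivalence classes: [x53], [x54=x55].
Quotient map π: X → X/∼ sends x53 ↦ [x53], x54 ↦ [x54=x55], x55 ↦ [x54=x55].
For each subset V ⊆ X/∼, compute π^{-1}(V) ⊆ X and check whether π^{-1}(V) ∈ τ. V is open in τ_Q iff π^{-1}(V) ∈ τ.
  V = {}: π^{-1}(V) = ∅ ∈ τ ✓.
  V = {[x53]}: π^{-1}(V) = {x53} ∈ τ ✓.
  V = {[x54=x55]}: π^{-1}(V) = {x54, x55} ∉ τ ✗.
  V = {[x53], [x54=x55]}: π^{-1}(V) = {x53, x54, x55} ∈ τ ✓.
Open sets in the quotient: τ_Q = {{}, {[x53]}, {[x53], [x54=x55]}} (3 elements).


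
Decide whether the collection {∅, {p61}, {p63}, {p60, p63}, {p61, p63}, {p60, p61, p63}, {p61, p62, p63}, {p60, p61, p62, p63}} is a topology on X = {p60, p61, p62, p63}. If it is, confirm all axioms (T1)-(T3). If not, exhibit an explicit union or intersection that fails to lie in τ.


τ IS a topology on X.

Axiom (T1): ∅ ∈ τ? Yes; X ∈ τ? Yes.
Axiom (T2/T3): check pairwise unions and intersections of members of τ.
All pairwise intersections and unions checked — each lies in τ. Therefore τ satisfies (T1), (T2), (T3): it IS a topology on X.


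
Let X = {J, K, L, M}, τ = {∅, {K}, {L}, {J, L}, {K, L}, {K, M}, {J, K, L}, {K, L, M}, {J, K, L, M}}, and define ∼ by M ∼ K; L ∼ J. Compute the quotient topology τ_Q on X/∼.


X/∼ = {[J=L], [K=M]}; |τ_Q| = 4.

Equivalence classes: [J=L], [K=M].
Quotient map π: X → X/∼ sends J ↦ [J=L], K ↦ [K=M], L ↦ [J=L], M ↦ [K=M].
For each subset V ⊆ X/∼, compute π^{-1}(V) ⊆ X and check whether π^{-1}(V) ∈ τ. V is open in τ_Q iff π^{-1}(V) ∈ τ.
  V = {}: π^{-1}(V) = ∅ ∈ τ ✓.
  V = {[J=L]}: π^{-1}(V) = {J, L} ∈ τ ✓.
  V = {[K=M]}: π^{-1}(V) = {K, M} ∈ τ ✓.
  V = {[J=L], [K=M]}: π^{-1}(V) = {J, K, L, M} ∈ τ ✓.
Open sets in the quotient: τ_Q = {{}, {[J=L]}, {[K=M]}, {[J=L], [K=M]}} (4 elements).


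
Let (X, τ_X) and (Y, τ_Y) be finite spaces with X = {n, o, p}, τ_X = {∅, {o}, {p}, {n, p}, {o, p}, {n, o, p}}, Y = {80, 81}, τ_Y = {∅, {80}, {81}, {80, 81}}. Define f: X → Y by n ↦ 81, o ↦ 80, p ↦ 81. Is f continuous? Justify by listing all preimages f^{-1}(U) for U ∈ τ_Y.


f IS continuous.

Compute f^{-1}(U) for each U ∈ τ_Y:
  U = ∅: f^{-1}(U) = ∅ ∈ τ_X ✓.
  U = {80}: f^{-1}(U) = {o} ∈ τ_X ✓.
  U = {81}: f^{-1}(U) = {n, p} ∈ τ_X ✓.
  U = {80, 81}: f^{-1}(U) = {n, o, p} ∈ τ_X ✓.
Every preimage lies in τ_X, so f IS continuous.


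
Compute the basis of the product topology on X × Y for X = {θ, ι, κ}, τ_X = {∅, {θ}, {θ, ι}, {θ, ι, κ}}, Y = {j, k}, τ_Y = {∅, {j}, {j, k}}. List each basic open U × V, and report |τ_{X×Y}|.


Basis B = {∅ × ∅, {θ} × {j}, {θ} × {j, k}, {θ, ι} × {j}, {θ, ι, κ} × {j}, {θ, ι} × {j, k}, {θ, ι, κ} × {j, k}}; |τ_{X×Y}| = 10.

Enumerate products U × V with U ∈ τ_X, V ∈ τ_Y (deduplicated):
  ∅ × ∅ = {} (∅)
  {θ} × {j} = {(θ,j)}
  {θ} × {j, k} = {(θ,j), (θ,k)}
  {θ, ι} × {j} = {(θ,j), (ι,j)}
  {θ, ι, κ} × {j} = {(θ,j), (ι,j), (κ,j)}
  {θ, ι} × {j, k} = {(θ,j), (θ,k), (ι,j), (ι,k)}
  {θ, ι, κ} × {j, k} = {(θ,j), (θ,k), (ι,j), (ι,k), (κ,j), (κ,k)}
These 7 distinct sets form the basis B.
Close under arbitrary unions to get τ_{X×Y}; counting gives |τ_{X×Y}| = 10.


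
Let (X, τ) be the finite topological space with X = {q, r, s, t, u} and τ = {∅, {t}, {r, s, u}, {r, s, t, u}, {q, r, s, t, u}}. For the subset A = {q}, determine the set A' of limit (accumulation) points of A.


A' = ∅

For each x ∈ X, list the open sets U ∈ τ with x ∈ U, then check whether U ∩ (A ∖ {x}) ≠ ∅ for every such U.
  x = q: open {q, r, s, t, u} ∋ x has {q, r, s, t, u} ∩ (A ∖ {q}) = ∅, so x is NOT a limit point.
  x = r: open {r, s, u} ∋ x has {r, s, u} ∩ (A ∖ {r}) = ∅, so x is NOT a limit point.
  x = s: open {r, s, u} ∋ x has {r, s, u} ∩ (A ∖ {s}) = ∅, so x is NOT a limit point.
  x = t: open {t} ∋ x has {t} ∩ (A ∖ {t}) = ∅, so x is NOT a limit point.
  x = u: open {r, s, u} ∋ x has {r, s, u} ∩ (A ∖ {u}) = ∅, so x is NOT a limit point.
Collecting: A' = ∅.


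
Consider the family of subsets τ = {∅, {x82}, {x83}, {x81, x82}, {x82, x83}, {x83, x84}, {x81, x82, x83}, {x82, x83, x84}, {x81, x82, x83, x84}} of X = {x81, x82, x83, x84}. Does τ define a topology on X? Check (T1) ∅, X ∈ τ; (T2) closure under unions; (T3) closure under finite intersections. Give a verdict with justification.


τ IS a topology on X.

Axiom (T1): ∅ ∈ τ? Yes; X ∈ τ? Yes.
Axiom (T2/T3): check pairwise unions and intersections of members of τ.
All pairwise intersections and unions checked — each lies in τ. Therefore τ satisfies (T1), (T2), (T3): it IS a topology on X.


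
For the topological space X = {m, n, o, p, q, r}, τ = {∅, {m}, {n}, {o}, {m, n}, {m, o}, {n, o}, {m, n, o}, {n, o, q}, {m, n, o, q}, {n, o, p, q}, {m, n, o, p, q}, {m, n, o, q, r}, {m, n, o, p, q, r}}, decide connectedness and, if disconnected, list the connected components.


(X, τ) is connected.

Find clopen sets (U ∈ τ with X ∖ U ∈ τ):
  U = ∅, X ∖ U = {m, n, o, p, q, r} — both open, so U is clopen.
  U = {m, n, o, p, q, r}, X ∖ U = ∅ — both open, so U is clopen.
Only trivial clopens (∅ and X) exist, so (X, τ) is connected.
Compute connected components by grouping points that agree on all clopens:
  component: {m, n, o, p, q, r}


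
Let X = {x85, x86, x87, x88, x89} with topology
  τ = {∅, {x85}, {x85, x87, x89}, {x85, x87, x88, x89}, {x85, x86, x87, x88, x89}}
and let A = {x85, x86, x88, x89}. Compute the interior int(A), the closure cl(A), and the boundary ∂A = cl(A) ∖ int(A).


int(A) = {x85}, cl(A) = {x85, x86, x87, x88, x89}, ∂A = {x86, x87, x88, x89}.

Closed sets in (X, τ) are complements of opens:
  closed(X, τ) = {∅, {x86}, {x86, x88}, {x86, x87, x88, x89}, {x85, x86, x87, x88, x89}}.
int(A) = ⋃ {U ∈ τ : U ⊆ A}. Opens contained in A: ∅, {x85}.
Taking the union of these: int(A) = {x85}.
cl(A) = ⋂ {C closed : A ⊆ C}. Closed sets containing A: {x85, x86, x87, x88, x89}.
Intersecting these: cl(A) = {x85, x86, x87, x88, x89}.
∂A = cl(A) ∖ int(A) = {x85, x86, x87, x88, x89} ∖ {x85} = {x86, x87, x88, x89}.


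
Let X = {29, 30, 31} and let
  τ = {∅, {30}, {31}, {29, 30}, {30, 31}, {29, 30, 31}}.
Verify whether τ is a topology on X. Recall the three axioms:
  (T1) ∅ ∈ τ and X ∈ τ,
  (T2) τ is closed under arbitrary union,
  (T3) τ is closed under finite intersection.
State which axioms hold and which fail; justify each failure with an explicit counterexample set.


τ IS a topology on X.

Axiom (T1): ∅ ∈ τ? Yes; X ∈ τ? Yes.
Axiom (T2/T3): check pairwise unions and intersections of members of τ.
All pairwise intersections and unions checked — each lies in τ. Therefore τ satisfies (T1), (T2), (T3): it IS a topology on X.


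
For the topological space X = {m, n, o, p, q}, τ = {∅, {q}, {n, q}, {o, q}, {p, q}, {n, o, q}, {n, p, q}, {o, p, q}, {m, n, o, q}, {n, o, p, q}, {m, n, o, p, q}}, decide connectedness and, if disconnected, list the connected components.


(X, τ) is connected.

Find clopen sets (U ∈ τ with X ∖ U ∈ τ):
  U = ∅, X ∖ U = {m, n, o, p, q} — both open, so U is clopen.
  U = {m, n, o, p, q}, X ∖ U = ∅ — both open, so U is clopen.
Only trivial clopens (∅ and X) exist, so (X, τ) is connected.
Compute connected components by grouping points that agree on all clopens:
  component: {m, n, o, p, q}


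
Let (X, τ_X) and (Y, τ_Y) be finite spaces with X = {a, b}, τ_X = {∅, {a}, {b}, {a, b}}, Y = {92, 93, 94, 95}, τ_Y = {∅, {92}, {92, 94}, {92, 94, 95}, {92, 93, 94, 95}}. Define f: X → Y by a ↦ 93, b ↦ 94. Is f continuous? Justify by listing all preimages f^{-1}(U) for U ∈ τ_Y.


f IS continuous.

Compute f^{-1}(U) for each U ∈ τ_Y:
  U = ∅: f^{-1}(U) = ∅ ∈ τ_X ✓.
  U = {92}: f^{-1}(U) = ∅ ∈ τ_X ✓.
  U = {92, 94}: f^{-1}(U) = {b} ∈ τ_X ✓.
  U = {92, 94, 95}: f^{-1}(U) = {b} ∈ τ_X ✓.
  U = {92, 93, 94, 95}: f^{-1}(U) = {a, b} ∈ τ_X ✓.
Every preimage lies in τ_X, so f IS continuous.


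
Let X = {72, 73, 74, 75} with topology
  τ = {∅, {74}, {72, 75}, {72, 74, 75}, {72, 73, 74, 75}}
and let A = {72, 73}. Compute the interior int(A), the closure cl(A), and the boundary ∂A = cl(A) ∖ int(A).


int(A) = ∅, cl(A) = {72, 73, 75}, ∂A = {72, 73, 75}.

Closed sets in (X, τ) are complements of opens:
  closed(X, τ) = {∅, {73}, {73, 74}, {72, 73, 75}, {72, 73, 74, 75}}.
int(A) = ⋃ {U ∈ τ : U ⊆ A}. Opens contained in A: ∅.
Taking the union of these: int(A) = ∅.
cl(A) = ⋂ {C closed : A ⊆ C}. Closed sets containing A: {72, 73, 75}, {72, 73, 74, 75}.
Intersecting these: cl(A) = {72, 73, 75}.
∂A = cl(A) ∖ int(A) = {72, 73, 75} ∖ ∅ = {72, 73, 75}.


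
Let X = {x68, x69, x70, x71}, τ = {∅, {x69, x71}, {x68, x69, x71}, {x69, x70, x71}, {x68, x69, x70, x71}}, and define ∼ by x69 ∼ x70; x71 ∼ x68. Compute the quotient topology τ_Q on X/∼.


X/∼ = {[x68=x71], [x69=x70]}; |τ_Q| = 2.

Equivalence classes: [x68=x71], [x69=x70].
Quotient map π: X → X/∼ sends x68 ↦ [x68=x71], x69 ↦ [x69=x70], x70 ↦ [x69=x70], x71 ↦ [x68=x71].
For each subset V ⊆ X/∼, compute π^{-1}(V) ⊆ X and check whether π^{-1}(V) ∈ τ. V is open in τ_Q iff π^{-1}(V) ∈ τ.
  V = {}: π^{-1}(V) = ∅ ∈ τ ✓.
  V = {[x68=x71]}: π^{-1}(V) = {x68, x71} ∉ τ ✗.
  V = {[x69=x70]}: π^{-1}(V) = {x69, x70} ∉ τ ✗.
  V = {[x68=x71], [x69=x70]}: π^{-1}(V) = {x68, x69, x70, x71} ∈ τ ✓.
Open sets in the quotient: τ_Q = {{}, {[x68=x71], [x69=x70]}} (2 elements).


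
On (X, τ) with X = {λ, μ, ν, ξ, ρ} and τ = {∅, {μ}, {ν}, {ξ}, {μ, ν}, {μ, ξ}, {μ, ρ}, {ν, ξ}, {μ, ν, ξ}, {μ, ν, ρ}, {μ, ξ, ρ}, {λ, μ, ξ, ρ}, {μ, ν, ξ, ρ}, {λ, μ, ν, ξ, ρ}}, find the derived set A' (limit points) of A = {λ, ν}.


A' = ∅

For each x ∈ X, list the open sets U ∈ τ with x ∈ U, then check whether U ∩ (A ∖ {x}) ≠ ∅ for every such U.
  x = λ: open {λ, μ, ξ, ρ} ∋ x has {λ, μ, ξ, ρ} ∩ (A ∖ {λ}) = ∅, so x is NOT a limit point.
  x = μ: open {μ} ∋ x has {μ} ∩ (A ∖ {μ}) = ∅, so x is NOT a limit point.
  x = ν: open {ν} ∋ x has {ν} ∩ (A ∖ {ν}) = ∅, so x is NOT a limit point.
  x = ξ: open {ξ} ∋ x has {ξ} ∩ (A ∖ {ξ}) = ∅, so x is NOT a limit point.
  x = ρ: open {μ, ρ} ∋ x has {μ, ρ} ∩ (A ∖ {ρ}) = ∅, so x is NOT a limit point.
Collecting: A' = ∅.


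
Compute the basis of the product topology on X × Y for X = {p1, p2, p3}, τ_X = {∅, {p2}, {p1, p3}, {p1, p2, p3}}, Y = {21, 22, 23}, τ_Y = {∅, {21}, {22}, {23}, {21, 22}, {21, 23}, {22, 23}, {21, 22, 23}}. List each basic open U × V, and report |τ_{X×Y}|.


Basis B = {∅ × ∅, {p2} × {21}, {p2} × {22}, {p2} × {23}, {p1, p3} × {21}, {p1, p3} × {22}, {p1, p3} × {23}, {p2} × {21, 22}, {p2} × {21, 23}, {p2} × {22, 23}, {p1, p2, p3} × {21}, {p1, p2, p3} × {22}, {p1, p2, p3} × {23}, {p2} × {21, 22, 23}, {p1, p3} × {21, 22}, {p1, p3} × {21, 23}, {p1, p3} × {22, 23}, {p1, p3} × {21, 22, 23}, {p1, p2, p3} × {21, 22}, {p1, p2, p3} × {21, 23}, {p1, p2, p3} × {22, 23}, {p1, p2, p3} × {21, 22, 23}}; |τ_{X×Y}| = 64.

Enumerate products U × V with U ∈ τ_X, V ∈ τ_Y (deduplicated):
  ∅ × ∅ = {} (∅)
  {p2} × {21} = {(p2,21)}
  {p2} × {22} = {(p2,22)}
  {p2} × {23} = {(p2,23)}
  {p1, p3} × {21} = {(p1,21), (p3,21)}
  {p1, p3} × {22} = {(p1,22), (p3,22)}
  {p1, p3} × {23} = {(p1,23), (p3,23)}
  {p2} × {21, 22} = {(p2,21), (p2,22)}
  {p2} × {21, 23} = {(p2,21), (p2,23)}
  {p2} × {22, 23} = {(p2,22), (p2,23)}
  {p1, p2, p3} × {21} = {(p1,21), (p2,21), (p3,21)}
  {p1, p2, p3} × {22} = {(p1,22), (p2,22), (p3,22)}
  {p1, p2, p3} × {23} = {(p1,23), (p2,23), (p3,23)}
  {p2} × {21, 22, 23} = {(p2,21), (p2,22), (p2,23)}
  {p1, p3} × {21, 22} = {(p1,21), (p1,22), (p3,21), (p3,22)}
  {p1, p3} × {21, 23} = {(p1,21), (p1,23), (p3,21), (p3,23)}
  {p1, p3} × {22, 23} = {(p1,22), (p1,23), (p3,22), (p3,23)}
  {p1, p3} × {21, 22, 23} = {(p1,21), (p1,22), (p1,23), (p3,21), (p3,22), (p3,23)}
  {p1, p2, p3} × {21, 22} = {(p1,21), (p1,22), (p2,21), (p2,22), (p3,21), (p3,22)}
  {p1, p2, p3} × {21, 23} = {(p1,21), (p1,23), (p2,21), (p2,23), (p3,21), (p3,23)}
  {p1, p2, p3} × {22, 23} = {(p1,22), (p1,23), (p2,22), (p2,23), (p3,22), (p3,23)}
  {p1, p2, p3} × {21, 22, 23} = {(p1,21), (p1,22), (p1,23), (p2,21), (p2,22), (p2,23), (p3,21), (p3,22), (p3,23)}
These 22 distinct sets form the basis B.
Close under arbitrary unions to get τ_{X×Y}; counting gives |τ_{X×Y}| = 64.


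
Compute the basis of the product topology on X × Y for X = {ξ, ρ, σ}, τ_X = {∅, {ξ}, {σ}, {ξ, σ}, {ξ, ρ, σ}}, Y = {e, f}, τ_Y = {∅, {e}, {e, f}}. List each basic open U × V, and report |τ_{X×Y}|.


Basis B = {∅ × ∅, {ξ} × {e}, {σ} × {e}, {ξ} × {e, f}, {ξ, σ} × {e}, {σ} × {e, f}, {ξ, ρ, σ} × {e}, {ξ, σ} × {e, f}, {ξ, ρ, σ} × {e, f}}; |τ_{X×Y}| = 14.

Enumerate products U × V with U ∈ τ_X, V ∈ τ_Y (deduplicated):
  ∅ × ∅ = {} (∅)
  {ξ} × {e} = {(ξ,e)}
  {σ} × {e} = {(σ,e)}
  {ξ} × {e, f} = {(ξ,e), (ξ,f)}
  {ξ, σ} × {e} = {(ξ,e), (σ,e)}
  {σ} × {e, f} = {(σ,e), (σ,f)}
  {ξ, ρ, σ} × {e} = {(ξ,e), (ρ,e), (σ,e)}
  {ξ, σ} × {e, f} = {(ξ,e), (ξ,f), (σ,e), (σ,f)}
  {ξ, ρ, σ} × {e, f} = {(ξ,e), (ξ,f), (ρ,e), (ρ,f), (σ,e), (σ,f)}
These 9 distinct sets form the basis B.
Close under arbitrary unions to get τ_{X×Y}; counting gives |τ_{X×Y}| = 14.


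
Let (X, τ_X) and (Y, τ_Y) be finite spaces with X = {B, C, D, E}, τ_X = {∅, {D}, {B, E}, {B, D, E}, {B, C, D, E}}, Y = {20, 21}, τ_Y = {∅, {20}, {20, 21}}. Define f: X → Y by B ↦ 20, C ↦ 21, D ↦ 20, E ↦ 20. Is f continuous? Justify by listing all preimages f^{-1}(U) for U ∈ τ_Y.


f IS continuous.

Compute f^{-1}(U) for each U ∈ τ_Y:
  U = ∅: f^{-1}(U) = ∅ ∈ τ_X ✓.
  U = {20}: f^{-1}(U) = {B, D, E} ∈ τ_X ✓.
  U = {20, 21}: f^{-1}(U) = {B, C, D, E} ∈ τ_X ✓.
Every preimage lies in τ_X, so f IS continuous.


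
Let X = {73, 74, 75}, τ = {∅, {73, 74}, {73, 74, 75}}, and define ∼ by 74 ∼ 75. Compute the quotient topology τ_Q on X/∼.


X/∼ = {[73], [74=75]}; |τ_Q| = 2.

Equivalence classes: [73], [74=75].
Quotient map π: X → X/∼ sends 73 ↦ [73], 74 ↦ [74=75], 75 ↦ [74=75].
For each subset V ⊆ X/∼, compute π^{-1}(V) ⊆ X and check whether π^{-1}(V) ∈ τ. V is open in τ_Q iff π^{-1}(V) ∈ τ.
  V = {}: π^{-1}(V) = ∅ ∈ τ ✓.
  V = {[73]}: π^{-1}(V) = {73} ∉ τ ✗.
  V = {[74=75]}: π^{-1}(V) = {74, 75} ∉ τ ✗.
  V = {[73], [74=75]}: π^{-1}(V) = {73, 74, 75} ∈ τ ✓.
Open sets in the quotient: τ_Q = {{}, {[73], [74=75]}} (2 elements).


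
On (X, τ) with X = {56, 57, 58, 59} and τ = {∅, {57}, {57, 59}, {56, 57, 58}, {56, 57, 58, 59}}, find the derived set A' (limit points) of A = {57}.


A' = {56, 58, 59}

For each x ∈ X, list the open sets U ∈ τ with x ∈ U, then check whether U ∩ (A ∖ {x}) ≠ ∅ for every such U.
  x = 56: opens ∋ x are {56, 57, 58}, {56, 57, 58, 59}; each meets A ∖ {56}, so x IS a limit point.
  x = 57: open {57} ∋ x has {57} ∩ (A ∖ {57}) = ∅, so x is NOT a limit point.
  x = 58: opens ∋ x are {56, 57, 58}, {56, 57, 58, 59}; each meets A ∖ {58}, so x IS a limit point.
  x = 59: opens ∋ x are {57, 59}, {56, 57, 58, 59}; each meets A ∖ {59}, so x IS a limit point.
Collecting: A' = {56, 58, 59}.


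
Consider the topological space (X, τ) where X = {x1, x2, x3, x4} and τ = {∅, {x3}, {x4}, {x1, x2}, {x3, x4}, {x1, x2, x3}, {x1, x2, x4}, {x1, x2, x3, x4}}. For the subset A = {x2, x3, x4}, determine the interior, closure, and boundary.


int(A) = {x3, x4}, cl(A) = {x1, x2, x3, x4}, ∂A = {x1, x2}.

Closed sets in (X, τ) are complements of opens:
  closed(X, τ) = {∅, {x3}, {x4}, {x1, x2}, {x3, x4}, {x1, x2, x3}, {x1, x2, x4}, {x1, x2, x3, x4}}.
int(A) = ⋃ {U ∈ τ : U ⊆ A}. Opens contained in A: ∅, {x3}, {x4}, {x3, x4}.
Taking the union of these: int(A) = {x3, x4}.
cl(A) = ⋂ {C closed : A ⊆ C}. Closed sets containing A: {x1, x2, x3, x4}.
Intersecting these: cl(A) = {x1, x2, x3, x4}.
∂A = cl(A) ∖ int(A) = {x1, x2, x3, x4} ∖ {x3, x4} = {x1, x2}.


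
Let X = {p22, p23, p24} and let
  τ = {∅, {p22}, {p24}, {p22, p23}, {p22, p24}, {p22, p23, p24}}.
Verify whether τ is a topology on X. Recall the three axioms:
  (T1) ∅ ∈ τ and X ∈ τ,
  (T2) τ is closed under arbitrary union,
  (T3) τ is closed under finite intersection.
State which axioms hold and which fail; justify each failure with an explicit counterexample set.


τ IS a topology on X.

Axiom (T1): ∅ ∈ τ? Yes; X ∈ τ? Yes.
Axiom (T2/T3): check pairwise unions and intersections of members of τ.
All pairwise intersections and unions checked — each lies in τ. Therefore τ satisfies (T1), (T2), (T3): it IS a topology on X.


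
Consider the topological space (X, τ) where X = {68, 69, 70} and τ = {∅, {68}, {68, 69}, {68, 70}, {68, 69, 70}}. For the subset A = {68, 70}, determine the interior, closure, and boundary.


int(A) = {68, 70}, cl(A) = {68, 69, 70}, ∂A = {69}.

Closed sets in (X, τ) are complements of opens:
  closed(X, τ) = {∅, {69}, {70}, {69, 70}, {68, 69, 70}}.
int(A) = ⋃ {U ∈ τ : U ⊆ A}. Opens contained in A: ∅, {68}, {68, 70}.
Taking the union of these: int(A) = {68, 70}.
cl(A) = ⋂ {C closed : A ⊆ C}. Closed sets containing A: {68, 69, 70}.
Intersecting these: cl(A) = {68, 69, 70}.
∂A = cl(A) ∖ int(A) = {68, 69, 70} ∖ {68, 70} = {69}.


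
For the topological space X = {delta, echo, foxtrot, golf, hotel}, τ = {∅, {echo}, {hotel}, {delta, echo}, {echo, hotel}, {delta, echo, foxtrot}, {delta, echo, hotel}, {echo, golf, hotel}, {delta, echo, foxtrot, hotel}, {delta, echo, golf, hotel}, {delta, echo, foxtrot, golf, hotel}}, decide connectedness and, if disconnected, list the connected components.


(X, τ) is connected.

Find clopen sets (U ∈ τ with X ∖ U ∈ τ):
  U = ∅, X ∖ U = {delta, echo, foxtrot, golf, hotel} — both open, so U is clopen.
  U = {delta, echo, foxtrot, golf, hotel}, X ∖ U = ∅ — both open, so U is clopen.
Only trivial clopens (∅ and X) exist, so (X, τ) is connected.
Compute connected components by grouping points that agree on all clopens:
  component: {delta, echo, foxtrot, golf, hotel}


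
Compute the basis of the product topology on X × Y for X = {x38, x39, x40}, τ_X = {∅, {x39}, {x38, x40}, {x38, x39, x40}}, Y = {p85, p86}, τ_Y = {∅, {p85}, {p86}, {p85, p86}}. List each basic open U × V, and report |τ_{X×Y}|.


Basis B = {∅ × ∅, {x39} × {p85}, {x39} × {p86}, {x38, x40} × {p85}, {x38, x40} × {p86}, {x39} × {p85, p86}, {x38, x39, x40} × {p85}, {x38, x39, x40} × {p86}, {x38, x40} × {p85, p86}, {x38, x39, x40} × {p85, p86}}; |τ_{X×Y}| = 16.

Enumerate products U × V with U ∈ τ_X, V ∈ τ_Y (deduplicated):
  ∅ × ∅ = {} (∅)
  {x39} × {p85} = {(x39,p85)}
  {x39} × {p86} = {(x39,p86)}
  {x38, x40} × {p85} = {(x38,p85), (x40,p85)}
  {x38, x40} × {p86} = {(x38,p86), (x40,p86)}
  {x39} × {p85, p86} = {(x39,p85), (x39,p86)}
  {x38, x39, x40} × {p85} = {(x38,p85), (x39,p85), (x40,p85)}
  {x38, x39, x40} × {p86} = {(x38,p86), (x39,p86), (x40,p86)}
  {x38, x40} × {p85, p86} = {(x38,p85), (x38,p86), (x40,p85), (x40,p86)}
  {x38, x39, x40} × {p85, p86} = {(x38,p85), (x38,p86), (x39,p85), (x39,p86), (x40,p85), (x40,p86)}
These 10 distinct sets form the basis B.
Close under arbitrary unions to get τ_{X×Y}; counting gives |τ_{X×Y}| = 16.


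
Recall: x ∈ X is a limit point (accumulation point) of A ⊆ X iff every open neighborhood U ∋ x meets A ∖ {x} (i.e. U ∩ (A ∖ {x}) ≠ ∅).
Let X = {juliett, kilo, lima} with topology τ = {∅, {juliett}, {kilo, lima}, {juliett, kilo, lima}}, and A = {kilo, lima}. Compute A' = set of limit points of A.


A' = {kilo, lima}

For each x ∈ X, list the open sets U ∈ τ with x ∈ U, then check whether U ∩ (A ∖ {x}) ≠ ∅ for every such U.
  x = juliett: open {juliett} ∋ x has {juliett} ∩ (A ∖ {juliett}) = ∅, so x is NOT a limit point.
  x = kilo: opens ∋ x are {kilo, lima}, {juliett, kilo, lima}; each meets A ∖ {kilo}, so x IS a limit point.
  x = lima: opens ∋ x are {kilo, lima}, {juliett, kilo, lima}; each meets A ∖ {lima}, so x IS a limit point.
Collecting: A' = {kilo, lima}.


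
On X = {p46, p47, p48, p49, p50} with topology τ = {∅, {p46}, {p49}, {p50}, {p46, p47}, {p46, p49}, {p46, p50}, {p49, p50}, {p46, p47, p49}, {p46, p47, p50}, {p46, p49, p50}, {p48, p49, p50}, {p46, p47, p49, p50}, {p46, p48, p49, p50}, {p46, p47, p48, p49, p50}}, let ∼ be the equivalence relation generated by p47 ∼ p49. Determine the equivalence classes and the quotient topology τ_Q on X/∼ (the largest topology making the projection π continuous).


X/∼ = {[p46], [p47=p49], [p48], [p50]}; |τ_Q| = 7.

Equivalence classes: [p46], [p47=p49], [p48], [p50].
Quotient map π: X → X/∼ sends p46 ↦ [p46], p47 ↦ [p47=p49], p48 ↦ [p48], p49 ↦ [p47=p49], p50 ↦ [p50].
For each subset V ⊆ X/∼, compute π^{-1}(V) ⊆ X and check whether π^{-1}(V) ∈ τ. V is open in τ_Q iff π^{-1}(V) ∈ τ.
  V = {}: π^{-1}(V) = ∅ ∈ τ ✓.
  V = {[p46]}: π^{-1}(V) = {p46} ∈ τ ✓.
  V = {[p47=p49]}: π^{-1}(V) = {p47, p49} ∉ τ ✗.
  V = {[p46], [p47=p49]}: π^{-1}(V) = {p46, p47, p49} ∈ τ ✓.
  V = {[p48]}: π^{-1}(V) = {p48} ∉ τ ✗.
  V = {[p46], [p48]}: π^{-1}(V) = {p46, p48} ∉ τ ✗.
  V = {[p47=p49], [p48]}: π^{-1}(V) = {p47, p48, p49} ∉ τ ✗.
  V = {[p46], [p47=p49], [p48]}: π^{-1}(V) = {p46, p47, p48, p49} ∉ τ ✗.
  V = {[p50]}: π^{-1}(V) = {p50} ∈ τ ✓.
  V = {[p46], [p50]}: π^{-1}(V) = {p46, p50} ∈ τ ✓.
  V = {[p47=p49], [p50]}: π^{-1}(V) = {p47, p49, p50} ∉ τ ✗.
  V = {[p46], [p47=p49], [p50]}: π^{-1}(V) = {p46, p47, p49, p50} ∈ τ ✓.
  V = {[p48], [p50]}: π^{-1}(V) = {p48, p50} ∉ τ ✗.
  V = {[p46], [p48], [p50]}: π^{-1}(V) = {p46, p48, p50} ∉ τ ✗.
  V = {[p47=p49], [p48], [p50]}: π^{-1}(V) = {p47, p48, p49, p50} ∉ τ ✗.
  V = {[p46], [p47=p49], [p48], [p50]}: π^{-1}(V) = {p46, p47, p48, p49, p50} ∈ τ ✓.
Open sets in the quotient: τ_Q = {{}, {[p46]}, {[p46], [p47=p49]}, {[p50]}, {[p46], [p50]}, {[p46], [p47=p49], [p50]}, {[p46], [p47=p49], [p48], [p50]}} (7 elements).


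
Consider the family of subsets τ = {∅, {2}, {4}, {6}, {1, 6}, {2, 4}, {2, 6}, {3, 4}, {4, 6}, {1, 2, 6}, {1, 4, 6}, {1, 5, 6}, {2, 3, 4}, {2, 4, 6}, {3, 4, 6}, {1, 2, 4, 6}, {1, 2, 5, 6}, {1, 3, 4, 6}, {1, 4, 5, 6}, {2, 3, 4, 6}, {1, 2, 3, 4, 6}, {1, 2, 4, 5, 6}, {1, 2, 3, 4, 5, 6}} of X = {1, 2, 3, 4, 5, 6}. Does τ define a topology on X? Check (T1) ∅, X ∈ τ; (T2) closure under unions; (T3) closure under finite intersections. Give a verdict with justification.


τ is NOT a topology on X.

Axiom (T1): ∅ ∈ τ? Yes; X ∈ τ? Yes.
Axiom (T2/T3): check pairwise unions and intersections of members of τ.
Counterexample for (T2): {3, 4} ∪ {1, 5, 6} = {1, 3, 4, 5, 6} ∉ τ. Therefore τ is NOT a topology.


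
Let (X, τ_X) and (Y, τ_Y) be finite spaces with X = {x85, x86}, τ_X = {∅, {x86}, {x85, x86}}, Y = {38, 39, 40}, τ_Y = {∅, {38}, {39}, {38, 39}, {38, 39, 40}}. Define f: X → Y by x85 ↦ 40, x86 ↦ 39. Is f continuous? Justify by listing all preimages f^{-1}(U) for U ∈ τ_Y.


f IS continuous.

Compute f^{-1}(U) for each U ∈ τ_Y:
  U = ∅: f^{-1}(U) = ∅ ∈ τ_X ✓.
  U = {38}: f^{-1}(U) = ∅ ∈ τ_X ✓.
  U = {39}: f^{-1}(U) = {x86} ∈ τ_X ✓.
  U = {38, 39}: f^{-1}(U) = {x86} ∈ τ_X ✓.
  U = {38, 39, 40}: f^{-1}(U) = {x85, x86} ∈ τ_X ✓.
Every preimage lies in τ_X, so f IS continuous.


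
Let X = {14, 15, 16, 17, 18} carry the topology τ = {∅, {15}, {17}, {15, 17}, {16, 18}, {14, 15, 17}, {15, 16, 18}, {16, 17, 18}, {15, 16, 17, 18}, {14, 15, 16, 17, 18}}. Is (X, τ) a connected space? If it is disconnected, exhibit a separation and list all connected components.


(X, τ) is disconnected; components = [{16, 18}, {14, 15, 17}].

Find clopen sets (U ∈ τ with X ∖ U ∈ τ):
  U = ∅, X ∖ U = {14, 15, 16, 17, 18} — both open, so U is clopen.
  U = {16, 18}, X ∖ U = {14, 15, 17} — both open, so U is clopen.
  U = {14, 15, 17}, X ∖ U = {16, 18} — both open, so U is clopen.
  U = {14, 15, 16, 17, 18}, X ∖ U = ∅ — both open, so U is clopen.
Nontrivial clopen(s) exist: e.g. {16, 18}. So (X, τ) is disconnected.
Compute connected components by grouping points that agree on all clopens:
  component: {16, 18}
  component: {14, 15, 17}


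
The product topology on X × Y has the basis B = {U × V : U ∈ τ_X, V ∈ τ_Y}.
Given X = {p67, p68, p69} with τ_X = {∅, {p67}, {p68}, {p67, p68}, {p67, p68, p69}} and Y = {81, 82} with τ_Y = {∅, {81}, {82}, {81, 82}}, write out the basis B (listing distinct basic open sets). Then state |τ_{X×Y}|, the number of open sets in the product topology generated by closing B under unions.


Basis B = {∅ × ∅, {p67} × {81}, {p67} × {82}, {p68} × {81}, {p68} × {82}, {p67} × {81, 82}, {p67, p68} × {81}, {p67, p68} × {82}, {p68} × {81, 82}, {p67, p68, p69} × {81}, {p67, p68, p69} × {82}, {p67, p68} × {81, 82}, {p67, p68, p69} × {81, 82}}; |τ_{X×Y}| = 25.

Enumerate products U × V with U ∈ τ_X, V ∈ τ_Y (deduplicated):
  ∅ × ∅ = {} (∅)
  {p67} × {81} = {(p67,81)}
  {p67} × {82} = {(p67,82)}
  {p68} × {81} = {(p68,81)}
  {p68} × {82} = {(p68,82)}
  {p67} × {81, 82} = {(p67,81), (p67,82)}
  {p67, p68} × {81} = {(p67,81), (p68,81)}
  {p67, p68} × {82} = {(p67,82), (p68,82)}
  {p68} × {81, 82} = {(p68,81), (p68,82)}
  {p67, p68, p69} × {81} = {(p67,81), (p68,81), (p69,81)}
  {p67, p68, p69} × {82} = {(p67,82), (p68,82), (p69,82)}
  {p67, p68} × {81, 82} = {(p67,81), (p67,82), (p68,81), (p68,82)}
  {p67, p68, p69} × {81, 82} = {(p67,81), (p67,82), (p68,81), (p68,82), (p69,81), (p69,82)}
These 13 distinct sets form the basis B.
Close under arbitrary unions to get τ_{X×Y}; counting gives |τ_{X×Y}| = 25.
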